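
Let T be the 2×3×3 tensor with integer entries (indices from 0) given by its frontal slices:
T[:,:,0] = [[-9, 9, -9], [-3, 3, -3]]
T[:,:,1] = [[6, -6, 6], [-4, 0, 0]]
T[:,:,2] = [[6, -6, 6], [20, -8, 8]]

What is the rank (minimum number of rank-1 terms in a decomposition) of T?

Lower bound: the mode-2 unfolding of T (rows indexed by j, columns by (i,k) = (0,0), (0,1), (0,2), (1,0), (1,1), (1,2)) is [[-9, 6, 6, -3, -4, 20], [9, -6, -6, 3, 0, -8], [-9, 6, 6, -3, 0, 8]].
There the 2×2 minor on rows j ∈ {0, 1}, columns (i,k) ∈ {(0,0), (1,1)} is det [[-9, -4], [9, 0]] = 36 ≠ 0, so this unfolding has rank ≥ 2; CP rank is at least every unfolding rank, so rank(T) ≥ 2. (Unfolding ranks only ever bound the CP rank from below — rank(T) can be strictly larger than all of them — so the matching upper bound has to come from an explicit 2-term decomposition.)
Upper bound — finding two terms. Write S_k = T[:,:,k] for the frontal slices: S₀ = [[-9, 9, -9], [-3, 3, -3]], S₁ = [[6, -6, 6], [-4, 0, 0]], S₂ = [[6, -6, 6], [20, -8, 8]].
If T = a₁ (x) b₁ (x) c₁ + a₂ (x) b₂ (x) c₂ then each S_k = c₁[k]·a₁b₁ᵀ + c₂[k]·a₂b₂ᵀ. S₀ and S₁ are linearly independent, so a₁b₁ᵀ and a₂b₂ᵀ must span the same plane of matrices: they are the rank-1 matrices of the form x·S₀ + y·S₁.
The 2×2 minor of x·S₀ + y·S₁ on rows {0,1}, columns {0,1} is 36·xy − 24·y² = 12·(3·x − 2·y)(y), vanishing at (x:y) = (2:3) and (1:0).
M₁ = 2·S₀ + 3·S₁ = [[0, 0, 0], [-18, 6, -6]] = (-6)·(0, 1)(3, -1, 1)ᵀ and M₂ = S₀ = [[-9, 9, -9], [-3, 3, -3]] = (-3)·(3, 1)(1, -1, 1)ᵀ, so take a₁ = (0, 1), b₁ = (3, -1, 1), a₂ = (3, 1), b₂ = (1, -1, 1).
Each slice is an integer combination of E₁ = a₁b₁ᵀ and E₂ = a₂b₂ᵀ: S₀ = −3·E₂, S₁ = −2·E₁ + 2·E₂, S₂ = 6·E₁ + 2·E₂; reading off coefficients, c₁ = (0, -2, 6) and c₂ = (-3, 2, 2).
Hence T = (0, 1) (x) (3, -1, 1) (x) (0, -2, 6) + (3, 1) (x) (1, -1, 1) (x) (-3, 2, 2), so rank(T) ≤ 2.
These bounds meet, so rank(T) = 2.

2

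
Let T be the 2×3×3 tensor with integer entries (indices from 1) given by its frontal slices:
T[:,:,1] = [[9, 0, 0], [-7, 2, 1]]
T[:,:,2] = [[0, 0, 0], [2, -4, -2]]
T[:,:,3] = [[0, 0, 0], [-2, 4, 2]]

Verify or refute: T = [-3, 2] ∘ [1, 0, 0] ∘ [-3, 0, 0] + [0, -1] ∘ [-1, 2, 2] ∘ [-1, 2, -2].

No

Reconstruct entry (2,3,1) from the claimed factors: Σₗ aₗ[2]bₗ[3]cₗ[1] = (2)·(0)·(-3) + (-1)·(2)·(-1) = 2, but T[2,3,1] = 1. The claim is false.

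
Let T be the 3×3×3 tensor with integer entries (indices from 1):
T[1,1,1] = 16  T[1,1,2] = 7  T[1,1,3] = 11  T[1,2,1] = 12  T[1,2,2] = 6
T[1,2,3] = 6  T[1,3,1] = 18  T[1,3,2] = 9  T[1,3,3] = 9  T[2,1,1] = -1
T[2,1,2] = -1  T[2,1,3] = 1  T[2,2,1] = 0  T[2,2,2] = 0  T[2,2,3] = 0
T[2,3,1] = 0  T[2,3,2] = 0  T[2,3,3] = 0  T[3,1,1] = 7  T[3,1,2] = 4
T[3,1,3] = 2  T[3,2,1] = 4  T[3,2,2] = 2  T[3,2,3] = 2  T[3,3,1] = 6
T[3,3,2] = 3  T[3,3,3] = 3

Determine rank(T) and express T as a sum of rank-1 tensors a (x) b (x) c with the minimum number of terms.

Lower bound: the mode-3 unfolding of T (rows indexed by k, columns by (i,j) = (1,1), (1,2), (1,3), (2,1), (2,2), (2,3), (3,1), (3,2), (3,3)) is [[16, 12, 18, -1, 0, 0, 7, 4, 6], [7, 6, 9, -1, 0, 0, 4, 2, 3], [11, 6, 9, 1, 0, 0, 2, 2, 3]].
There the 2×2 minor on rows k ∈ {1, 2}, columns (i,j) ∈ {(1,1), (1,2)} is det [[16, 12], [7, 6]] = 12 ≠ 0, so this unfolding has rank ≥ 2; CP rank is at least every unfolding rank, so rank(T) ≥ 2. (Flattening ranks never certify an upper bound on CP rank; for that we must actually write T with 2 rank-1 terms.)
Upper bound — finding two terms. Write S_k = T[:,:,k] for the frontal slices: S₁ = [[16, 12, 18], [-1, 0, 0], [7, 4, 6]], S₂ = [[7, 6, 9], [-1, 0, 0], [4, 2, 3]], S₃ = [[11, 6, 9], [1, 0, 0], [2, 2, 3]].
If T = a₁ (x) b₁ (x) c₁ + a₂ (x) b₂ (x) c₂ then each S_k = c₁[k]·a₁b₁ᵀ + c₂[k]·a₂b₂ᵀ. S₁ and S₂ are linearly independent, so a₁b₁ᵀ and a₂b₂ᵀ must span the same plane of matrices: they are the rank-1 matrices of the form x·S₁ + y·S₂.
The 2×2 minor of x·S₁ + y·S₂ on rows {1,2}, columns {1,2} is 12·x² + 18·xy + 6·y² = 6·(x + y)(2·x + y), vanishing at (x:y) = (1:-1) and (1:-2).
M₁ = S₁ − S₂ = [[9, 6, 9], [0, 0, 0], [3, 2, 3]] = [3, 0, 1][3, 2, 3]ᵀ and M₂ = S₁ − 2·S₂ = [[2, 0, 0], [1, 0, 0], [-1, 0, 0]] = [2, 1, -1][1, 0, 0]ᵀ, so take a₁ = [3, 0, 1], b₁ = [3, 2, 3], a₂ = [2, 1, -1], b₂ = [1, 0, 0].
Each slice is an integer combination of E₁ = a₁b₁ᵀ and E₂ = a₂b₂ᵀ: S₁ = 2·E₁ − E₂, S₂ = E₁ − E₂, S₃ = E₁ + E₂; reading off coefficients, c₁ = [2, 1, 1] and c₂ = [-1, -1, 1].
Hence T = [3, 0, 1] (x) [3, 2, 3] (x) [2, 1, 1] + [2, 1, -1] (x) [1, 0, 0] (x) [-1, -1, 1], so rank(T) ≤ 2.
These bounds meet, so rank(T) = 2.
Check entry T[2,1,2] = -1: (0)·(3)·(1) + (1)·(1)·(-1) = -1.

rank(T) = 2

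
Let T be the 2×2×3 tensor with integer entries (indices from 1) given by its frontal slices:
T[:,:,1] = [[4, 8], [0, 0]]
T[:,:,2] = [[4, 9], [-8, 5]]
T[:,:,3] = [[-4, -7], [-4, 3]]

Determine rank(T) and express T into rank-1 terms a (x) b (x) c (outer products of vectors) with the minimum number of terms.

Lower bound: the mode-3 unfolding of T (rows indexed by k, columns by (i,j) = (1,1), (1,2), (2,1), (2,2)) is [[4, 8, 0, 0], [4, 9, -8, 5], [-4, -7, -4, 3]].
There the 3×3 minor on rows k ∈ {1, 2, 3}, columns (i,j) ∈ {(1,1), (1,2), (2,1)} is det [[4, 8, 0], [4, 9, -8], [-4, -7, -4]] = 16 ≠ 0, so this unfolding has rank ≥ 3; CP rank is at least every unfolding rank, so rank(T) ≥ 3. (Unfolding ranks only ever bound the CP rank from below — rank(T) can be strictly larger than all of them — so the matching upper bound has to come from an explicit 3-term decomposition.)
Upper bound: T is a sum of 3 rank-1 terms, T = (0, 1) (x) (2, -1) (x) (0, -4, -2) + (1, 0) (x) (1, 2) (x) (4, 4, -4) + (1, 1) (x) (0, 1) (x) (0, 1, 1) (one valid choice — decompositions are not unique — normalised so each a, b is primitive with positive first nonzero entry; check it by expanding all entries), so rank(T) ≤ 3.
These bounds meet, so rank(T) = 3.

rank(T) = 3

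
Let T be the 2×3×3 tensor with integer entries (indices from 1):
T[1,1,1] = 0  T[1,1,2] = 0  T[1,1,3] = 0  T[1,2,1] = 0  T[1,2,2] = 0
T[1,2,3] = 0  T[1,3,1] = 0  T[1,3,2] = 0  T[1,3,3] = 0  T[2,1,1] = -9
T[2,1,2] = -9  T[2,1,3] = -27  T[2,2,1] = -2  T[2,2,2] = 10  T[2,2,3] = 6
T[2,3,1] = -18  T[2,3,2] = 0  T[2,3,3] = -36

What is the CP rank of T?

2

Lower bound: the mode-2 unfolding of T (rows indexed by j, columns by (i,k) = (1,1), (1,2), (1,3), (2,1), (2,2), (2,3)) is [[0, 0, 0, -9, -9, -27], [0, 0, 0, -2, 10, 6], [0, 0, 0, -18, 0, -36]].
There the 2×2 minor on rows j ∈ {1, 2}, columns (i,k) ∈ {(2,1), (2,2)} is det [[-9, -9], [-2, 10]] = -108 ≠ 0, so this unfolding has rank ≥ 2; CP rank is at least every unfolding rank, so rank(T) ≥ 2. (Flattening ranks never certify an upper bound on CP rank; for that we must actually write T with 2 rank-1 terms.)
Upper bound — finding two terms. Every mode-1 slice of T is a multiple of one matrix: T[i,:,:] = a[i]·M with a = [0, 1] and M = [[-9, -9, -27], [-2, 10, 6], [-18, 0, -36]] (rows indexed by j, columns by k). So it suffices to write M as a sum of two rank-1 matrices.
The columns of M satisfy (column 2) = −2·(column 1) + (column 3), so splitting by columns, M = [-9, -2, -18][1, -2, 0]ᵀ + [-27, 6, -36][0, 1, 1]ᵀ.
Hence T = [0, 1] ⊗ [-9, -2, -18] ⊗ [1, -2, 0] + [0, 1] ⊗ [-27, 6, -36] ⊗ [0, 1, 1], so rank(T) ≤ 2.
These bounds meet, so rank(T) = 2.
Check entry T[2,2,3] = 6: (1)·(-2)·(0) + (1)·(6)·(1) = 6.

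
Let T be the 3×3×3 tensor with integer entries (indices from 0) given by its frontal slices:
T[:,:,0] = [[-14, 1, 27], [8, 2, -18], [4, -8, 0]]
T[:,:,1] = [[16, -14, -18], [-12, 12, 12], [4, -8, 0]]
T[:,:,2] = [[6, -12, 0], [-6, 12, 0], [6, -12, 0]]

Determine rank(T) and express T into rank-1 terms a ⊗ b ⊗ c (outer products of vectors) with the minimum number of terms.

rank(T) = 2

Lower bound: the mode-1 unfolding of T (rows indexed by i, columns by (j,k) = (0,0), (0,1), (0,2), (1,0), (1,1), (1,2), (2,0), (2,1), (2,2)) is [[-14, 16, 6, 1, -14, -12, 27, -18, 0], [8, -12, -6, 2, 12, 12, -18, 12, 0], [4, 4, 6, -8, -8, -12, 0, 0, 0]].
There the 2×2 minor on rows i ∈ {0, 1}, columns (j,k) ∈ {(0,0), (0,1)} is det [[-14, 16], [8, -12]] = 40 ≠ 0, so this unfolding has rank ≥ 2; CP rank is at least every unfolding rank, so rank(T) ≥ 2. (Flattening ranks never certify an upper bound on CP rank; for that we must actually write T with 2 rank-1 terms.)
Upper bound — finding two terms. Write S_k = T[:,:,k] for the frontal slices: S₀ = [[-14, 1, 27], [8, 2, -18], [4, -8, 0]], S₁ = [[16, -14, -18], [-12, 12, 12], [4, -8, 0]], S₂ = [[6, -12, 0], [-6, 12, 0], [6, -12, 0]].
If T = a₁ ⊗ b₁ ⊗ c₁ + a₂ ⊗ b₂ ⊗ c₂ then each S_k = c₁[k]·a₁b₁ᵀ + c₂[k]·a₂b₂ᵀ. S₀ and S₁ are linearly independent, so a₁b₁ᵀ and a₂b₂ᵀ must span the same plane of matrices: they are the rank-1 matrices of the form x·S₀ + y·S₁.
The 2×2 minor of x·S₀ + y·S₁ on rows {0,1}, columns {0,1} is −36·x² − 12·xy + 24·y² = (-12)·(3·x − 2·y)(x + y), vanishing at (x:y) = (2:3) and (1:-1).
M₁ = 2·S₀ + 3·S₁ = [[20, -40, 0], [-20, 40, 0], [20, -40, 0]] = 20·[1, -1, 1][1, -2, 0]ᵀ and M₂ = S₀ − S₁ = [[-30, 15, 45], [20, -10, -30], [0, 0, 0]] = (-5)·[3, -2, 0][2, -1, -3]ᵀ, so take a₁ = [1, -1, 1], b₁ = [1, -2, 0], a₂ = [3, -2, 0], b₂ = [2, -1, -3].
Each slice is an integer combination of E₁ = a₁b₁ᵀ and E₂ = a₂b₂ᵀ: S₀ = 4·E₁ − 3·E₂, S₁ = 4·E₁ + 2·E₂, S₂ = 6·E₁; reading off coefficients, c₁ = [4, 4, 6] and c₂ = [-3, 2, 0].
Hence T = [1, -1, 1] ⊗ [1, -2, 0] ⊗ [4, 4, 6] + [3, -2, 0] ⊗ [2, -1, -3] ⊗ [-3, 2, 0], so rank(T) ≤ 2.
These bounds meet, so rank(T) = 2.
Check entry T[1,1,2] = 12: (-1)·(-2)·(6) + (-2)·(-1)·(0) = 12.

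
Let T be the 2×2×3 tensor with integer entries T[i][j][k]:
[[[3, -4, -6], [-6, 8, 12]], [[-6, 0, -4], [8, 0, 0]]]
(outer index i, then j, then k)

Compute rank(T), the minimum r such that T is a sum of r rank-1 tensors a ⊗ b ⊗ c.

3

Lower bound: the mode-3 unfolding of T (rows indexed by k, columns by (i,j) = (0,0), (0,1), (1,0), (1,1)) is [[3, -6, -6, 8], [-4, 8, 0, 0], [-6, 12, -4, 0]].
There the 3×3 minor on rows k ∈ {0, 1, 2}, columns (i,j) ∈ {(0,0), (1,0), (1,1)} is det [[3, -6, 8], [-4, 0, 0], [-6, -4, 0]] = 128 ≠ 0, so this unfolding has rank ≥ 3; CP rank is at least every unfolding rank, so rank(T) ≥ 3. (This is only a lower bound: in general the CP rank may exceed every unfolding rank, so we still need to exhibit 3 rank-1 terms summing to T.)
Upper bound: T is a sum of 3 rank-1 terms, T = [0, 1] ⊗ [1, -1] ⊗ [-4, 0, -8] + [1, -2] ⊗ [1, -2] ⊗ [1, 0, -2] + [1, 0] ⊗ [1, -2] ⊗ [2, -4, -4] (one valid choice — decompositions are not unique — normalised so each a, b is primitive with positive first nonzero entry; check it by expanding all entries), so rank(T) ≤ 3.
These bounds meet, so rank(T) = 3.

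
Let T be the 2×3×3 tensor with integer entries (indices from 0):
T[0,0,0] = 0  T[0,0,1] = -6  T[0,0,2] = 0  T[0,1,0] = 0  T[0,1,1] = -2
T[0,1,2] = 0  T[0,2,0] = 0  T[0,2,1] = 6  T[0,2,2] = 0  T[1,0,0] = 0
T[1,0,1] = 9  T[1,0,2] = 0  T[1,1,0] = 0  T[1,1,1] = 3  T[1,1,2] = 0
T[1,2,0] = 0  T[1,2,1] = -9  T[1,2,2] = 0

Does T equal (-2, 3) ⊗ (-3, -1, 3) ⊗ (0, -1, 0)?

Reconstruct entrywise from the claimed factors. For example, T[1,2,1] = -9 and Σₗ aₗ[1]bₗ[2]cₗ[1] = (3)·(3)·(-1) = -9; checking all 18 entries, every one matches. The claim holds.

Yes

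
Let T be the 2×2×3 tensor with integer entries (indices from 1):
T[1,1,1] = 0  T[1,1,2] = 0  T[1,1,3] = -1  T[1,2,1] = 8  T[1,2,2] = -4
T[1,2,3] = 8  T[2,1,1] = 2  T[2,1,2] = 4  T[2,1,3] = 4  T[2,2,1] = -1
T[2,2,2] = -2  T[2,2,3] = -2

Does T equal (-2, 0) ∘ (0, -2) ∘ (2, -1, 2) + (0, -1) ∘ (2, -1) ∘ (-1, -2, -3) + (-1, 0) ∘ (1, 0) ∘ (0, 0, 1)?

No

Reconstruct entry (2,1,3) from the claimed factors: Σₗ aₗ[2]bₗ[1]cₗ[3] = (0)·(0)·(2) + (-1)·(2)·(-3) + (0)·(1)·(1) = 6, but T[2,1,3] = 4. The claim is false.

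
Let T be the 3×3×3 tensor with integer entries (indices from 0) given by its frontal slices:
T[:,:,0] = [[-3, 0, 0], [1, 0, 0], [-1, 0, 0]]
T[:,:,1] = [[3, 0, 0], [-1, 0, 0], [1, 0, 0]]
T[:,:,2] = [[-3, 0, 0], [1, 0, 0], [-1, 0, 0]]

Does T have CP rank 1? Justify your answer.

The mode-1 fibre T[:,0,0] = [-3, 1, -1] gives a = [3, -1, 1] (primitive direction); the mode-2 fibre T[0,:,0] = [-3, 0, 0] gives b = [1, 0, 0]; then c[k] = T[0,0,k] / (a[0]·b[0]) = [-3, 3, -3] / 3 = [-1, 1, -1].
Expanding [3, -1, 1] (x) [1, 0, 0] (x) [-1, 1, -1] reproduces all 27 entries of T, so T = [3, -1, 1] (x) [1, 0, 0] (x) [-1, 1, -1] and rank(T) ≤ 1.
Equivalently every frontal slice T[:,:,k] is c[k] times the rank-1 matrix [3, -1, 1] (x) [1, 0, 0]. So T has rank 1 (it is nonzero).

Yes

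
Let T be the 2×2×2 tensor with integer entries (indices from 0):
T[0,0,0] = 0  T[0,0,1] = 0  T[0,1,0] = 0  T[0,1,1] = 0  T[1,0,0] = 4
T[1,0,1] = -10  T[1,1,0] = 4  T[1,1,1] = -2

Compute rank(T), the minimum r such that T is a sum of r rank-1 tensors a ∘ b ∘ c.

Lower bound: the mode-2 unfolding of T (rows indexed by j, columns by (i,k) = (0,0), (0,1), (1,0), (1,1)) is [[0, 0, 4, -10], [0, 0, 4, -2]].
There the 2×2 minor on rows j ∈ {0, 1}, columns (i,k) ∈ {(1,0), (1,1)} is det [[4, -10], [4, -2]] = 32 ≠ 0, so this unfolding has rank ≥ 2; CP rank is at least every unfolding rank, so rank(T) ≥ 2. (This is only a lower bound: in general the CP rank may exceed every unfolding rank, so we still need to exhibit 2 rank-1 terms summing to T.)
Upper bound — finding two terms. Every mode-1 slice of T is a multiple of one matrix: T[i,:,:] = a[i]·M with a = [0, 1] and M = [[4, -10], [4, -2]] (rows indexed by j, columns by k). So it suffices to write M as a sum of two rank-1 matrices.
Splitting M by its rows (j = 0, 1), M = [1, 0][4, -10]ᵀ + [0, 1][4, -2]ᵀ.
Hence T = [0, 1] ∘ [1, 0] ∘ [4, -10] + [0, 1] ∘ [0, 1] ∘ [4, -2], so rank(T) ≤ 2.
These bounds meet, so rank(T) = 2.

2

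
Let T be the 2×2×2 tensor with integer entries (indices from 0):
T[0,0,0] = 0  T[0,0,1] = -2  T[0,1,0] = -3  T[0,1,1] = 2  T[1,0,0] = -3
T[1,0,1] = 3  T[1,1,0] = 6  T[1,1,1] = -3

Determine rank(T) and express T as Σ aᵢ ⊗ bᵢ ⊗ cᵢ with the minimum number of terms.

rank(T) = 2

Lower bound: the mode-2 unfolding of T (rows indexed by j, columns by (i,k) = (0,0), (0,1), (1,0), (1,1)) is [[0, -2, -3, 3], [-3, 2, 6, -3]].
There the 2×2 minor on rows j ∈ {0, 1}, columns (i,k) ∈ {(0,0), (0,1)} is det [[0, -2], [-3, 2]] = -6 ≠ 0, so this unfolding has rank ≥ 2; CP rank is at least every unfolding rank, so rank(T) ≥ 2. (This is only a lower bound: in general the CP rank may exceed every unfolding rank, so we still need to exhibit 2 rank-1 terms summing to T.)
Upper bound — finding two terms. Write S_k = T[:,:,k] for the frontal slices: S₀ = [[0, -3], [-3, 6]], S₁ = [[-2, 2], [3, -3]].
If T = a₁ ⊗ b₁ ⊗ c₁ + a₂ ⊗ b₂ ⊗ c₂ then each S_k = c₁[k]·a₁b₁ᵀ + c₂[k]·a₂b₂ᵀ. S₀ and S₁ are linearly independent, so a₁b₁ᵀ and a₂b₂ᵀ must span the same plane of matrices: they are the rank-1 matrices of the form x·S₀ + y·S₁.
det(x·S₀ + y·S₁) is −9·x² + 3·xy = (-3)·(3·x − y)(x), vanishing at (x:y) = (1:3) and (0:1).
M₁ = S₀ + 3·S₁ = [[-6, 3], [6, -3]] = (-3)·[1, -1][2, -1]ᵀ and M₂ = S₁ = [[-2, 2], [3, -3]] = −[2, -3][1, -1]ᵀ, so take a₁ = [1, -1], b₁ = [2, -1], a₂ = [2, -3], b₂ = [1, -1].
Each slice is an integer combination of E₁ = a₁b₁ᵀ and E₂ = a₂b₂ᵀ: S₀ = −3·E₁ + 3·E₂, S₁ = −E₂; reading off coefficients, c₁ = [-3, 0] and c₂ = [3, -1].
Hence T = [1, -1] ⊗ [2, -1] ⊗ [-3, 0] + [2, -3] ⊗ [1, -1] ⊗ [3, -1], so rank(T) ≤ 2.
These bounds meet, so rank(T) = 2.
Check entry T[0,1,0] = -3: (1)·(-1)·(-3) + (2)·(-1)·(3) = -3.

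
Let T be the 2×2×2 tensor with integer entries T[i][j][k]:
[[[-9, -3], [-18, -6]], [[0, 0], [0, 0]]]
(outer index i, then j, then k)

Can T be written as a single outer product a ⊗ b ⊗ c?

Yes

If T = a ⊗ b ⊗ c then every fibre of T is a multiple of the corresponding factor, so read the factors off the fibres through the nonzero entry T[0,0,0] = -9.
The mode-1 fibre T[:,0,0] = [-9, 0] gives a = (1, 0) (primitive direction); the mode-2 fibre T[0,:,0] = [-9, -18] gives b = (1, 2); then c[k] = T[0,0,k] / (a[0]·b[0]) = [-9, -3] / 1 = (-9, -3).
Expanding (1, 0) ⊗ (1, 2) ⊗ (-9, -3) reproduces all 8 entries of T, so T = (1, 0) ⊗ (1, 2) ⊗ (-9, -3) and rank(T) ≤ 1.
Equivalently every frontal slice T[:,:,k] is c[k] times the rank-1 matrix (1, 0) ⊗ (1, 2). So T has rank 1 (it is nonzero).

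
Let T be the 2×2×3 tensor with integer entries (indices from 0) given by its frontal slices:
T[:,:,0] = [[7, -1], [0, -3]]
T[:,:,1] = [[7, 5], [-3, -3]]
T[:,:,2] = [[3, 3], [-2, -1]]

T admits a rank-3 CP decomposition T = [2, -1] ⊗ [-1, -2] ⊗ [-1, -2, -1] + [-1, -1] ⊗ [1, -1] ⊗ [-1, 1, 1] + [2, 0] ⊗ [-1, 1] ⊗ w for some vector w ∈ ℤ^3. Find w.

w = [-2, -2, -1]

Subtract the known terms from T to get the rank-1 residual R = [2, 0] ⊗ [-1, 1] ⊗ w, so R[i,j,k] = a[i]·b[j]·w[k]. Pick indices with nonzero a[0]·b[0] = (2)·(-1) = -2. Only the fibre through (0,0,·) is needed: R[0,0,:] = T[0,0,:] − Σₗ aₗ[0]bₗ[0]cₗ = [7, 7, 3] − (2)·(-1)·[-1, -2, -1] − (-1)·(1)·[-1, 1, 1] = [4, 4, 2]. Then w[k] = R[0,0,k] / -2 for each k, giving w = [4, 4, 2] / -2 = [-2, -2, -1].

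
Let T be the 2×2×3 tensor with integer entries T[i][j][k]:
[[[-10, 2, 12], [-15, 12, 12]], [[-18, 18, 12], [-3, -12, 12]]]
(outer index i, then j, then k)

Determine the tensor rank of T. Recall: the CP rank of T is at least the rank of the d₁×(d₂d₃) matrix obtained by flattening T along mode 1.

Lower bound: the mode-1 unfolding of T (rows indexed by i, columns by (j,k) = (0,0), (0,1), (0,2), (1,0), (1,1), (1,2)) is [[-10, 2, 12, -15, 12, 12], [-18, 18, 12, -3, -12, 12]].
There the 2×2 minor on rows i ∈ {0, 1}, columns (j,k) ∈ {(0,0), (0,1)} is det [[-10, 2], [-18, 18]] = -144 ≠ 0, so this unfolding has rank ≥ 2; CP rank is at least every unfolding rank, so rank(T) ≥ 2. (Unfolding ranks only ever bound the CP rank from below — rank(T) can be strictly larger than all of them — so the matching upper bound has to come from an explicit 2-term decomposition.)
Upper bound — finding two terms. Write S_k = T[:,:,k] for the frontal slices: S₀ = [[-10, -15], [-18, -3]], S₁ = [[2, 12], [18, -12]], S₂ = [[12, 12], [12, 12]].
If T = a₁ ⊗ b₁ ⊗ c₁ + a₂ ⊗ b₂ ⊗ c₂ then each S_k = c₁[k]·a₁b₁ᵀ + c₂[k]·a₂b₂ᵀ. S₀ and S₁ are linearly independent, so a₁b₁ᵀ and a₂b₂ᵀ must span the same plane of matrices: they are the rank-1 matrices of the form x·S₀ + y·S₁.
det(x·S₀ + y·S₁) is −240·x² + 600·xy − 240·y² = (-120)·(x − 2·y)(2·x − y), vanishing at (x:y) = (2:1) and (1:2).
M₁ = 2·S₀ + S₁ = [[-18, -18], [-18, -18]] = (-18)·(1, 1)(1, 1)ᵀ and M₂ = S₀ + 2·S₁ = [[-6, 9], [18, -27]] = (-3)·(1, -3)(2, -3)ᵀ, so take a₁ = (1, 1), b₁ = (1, 1), a₂ = (1, -3), b₂ = (2, -3).
Each slice is an integer combination of E₁ = a₁b₁ᵀ and E₂ = a₂b₂ᵀ: S₀ = −12·E₁ + E₂, S₁ = 6·E₁ − 2·E₂, S₂ = 12·E₁; reading off coefficients, c₁ = (-12, 6, 12) and c₂ = (1, -2, 0).
Hence T = (1, 1) ⊗ (1, 1) ⊗ (-12, 6, 12) + (1, -3) ⊗ (2, -3) ⊗ (1, -2, 0), so rank(T) ≤ 2.
These bounds meet, so rank(T) = 2.

2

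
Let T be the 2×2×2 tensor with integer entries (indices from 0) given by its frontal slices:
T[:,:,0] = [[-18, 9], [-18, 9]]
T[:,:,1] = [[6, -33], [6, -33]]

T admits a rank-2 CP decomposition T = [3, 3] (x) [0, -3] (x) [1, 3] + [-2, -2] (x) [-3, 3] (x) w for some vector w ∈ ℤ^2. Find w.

Subtract the known terms from T to get the rank-1 residual R = [-2, -2] (x) [-3, 3] (x) w, so R[i,j,k] = a[i]·b[j]·w[k]. Pick indices with nonzero a[0]·b[0] = (-2)·(-3) = 6. Only the fibre through (0,0,·) is needed: R[0,0,:] = T[0,0,:] − Σₗ aₗ[0]bₗ[0]cₗ = [-18, 6] − (3)·(0)·[1, 3] = [-18, 6]. Then w[k] = R[0,0,k] / 6 for each k, giving w = [-18, 6] / 6 = [-3, 1].

w = [-3, 1]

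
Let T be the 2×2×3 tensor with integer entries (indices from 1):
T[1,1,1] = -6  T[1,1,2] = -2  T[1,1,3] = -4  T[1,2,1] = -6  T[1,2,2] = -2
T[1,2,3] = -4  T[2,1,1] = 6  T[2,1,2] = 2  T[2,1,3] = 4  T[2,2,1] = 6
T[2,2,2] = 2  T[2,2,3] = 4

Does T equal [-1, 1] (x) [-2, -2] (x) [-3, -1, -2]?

Yes

Reconstruct entrywise from the claimed factors. For example, T[1,2,3] = -4 and Σₗ aₗ[1]bₗ[2]cₗ[3] = (-1)·(-2)·(-2) = -4; checking all 12 entries, every one matches. The claim holds.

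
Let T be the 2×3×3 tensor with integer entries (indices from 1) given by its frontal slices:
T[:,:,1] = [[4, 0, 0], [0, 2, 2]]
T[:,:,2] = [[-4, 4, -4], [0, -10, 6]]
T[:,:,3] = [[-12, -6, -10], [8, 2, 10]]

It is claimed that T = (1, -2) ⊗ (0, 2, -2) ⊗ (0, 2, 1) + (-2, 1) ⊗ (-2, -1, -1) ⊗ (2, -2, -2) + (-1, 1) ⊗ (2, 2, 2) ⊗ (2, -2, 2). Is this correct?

Yes

Reconstruct entrywise from the claimed factors. For example, T[1,3,3] = -10 and Σₗ aₗ[1]bₗ[3]cₗ[3] = (1)·(-2)·(1) + (-2)·(-1)·(-2) + (-1)·(2)·(2) = -10; checking all 18 entries, every one matches. The claim holds.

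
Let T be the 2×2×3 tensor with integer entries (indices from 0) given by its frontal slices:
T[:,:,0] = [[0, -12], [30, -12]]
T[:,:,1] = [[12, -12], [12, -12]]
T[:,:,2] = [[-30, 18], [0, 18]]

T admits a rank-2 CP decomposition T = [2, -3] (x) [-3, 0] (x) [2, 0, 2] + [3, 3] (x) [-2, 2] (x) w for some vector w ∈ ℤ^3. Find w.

Subtract the known terms from T to get the rank-1 residual R = [3, 3] (x) [-2, 2] (x) w, so R[i,j,k] = a[i]·b[j]·w[k]. Pick indices with nonzero a[0]·b[0] = (3)·(-2) = -6. Only the fibre through (0,0,·) is needed: R[0,0,:] = T[0,0,:] − Σₗ aₗ[0]bₗ[0]cₗ = [0, 12, -30] − (2)·(-3)·[2, 0, 2] = [12, 12, -18]. Then w[k] = R[0,0,k] / -6 for each k, giving w = [12, 12, -18] / -6 = [-2, -2, 3].

w = [-2, -2, 3]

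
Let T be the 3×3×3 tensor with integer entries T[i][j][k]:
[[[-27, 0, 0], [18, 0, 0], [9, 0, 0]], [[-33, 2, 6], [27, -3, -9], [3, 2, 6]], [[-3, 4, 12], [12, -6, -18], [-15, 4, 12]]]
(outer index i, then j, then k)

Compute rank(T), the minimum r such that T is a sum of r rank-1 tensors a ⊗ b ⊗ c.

2

Lower bound: in the mode-3 unfolding of T (rows indexed by k, columns by (i,j)) the 2×2 minor on rows k ∈ {0, 1}, columns (i,j) ∈ {(0,0), (1,0)} is det [[-27, -33], [0, 2]] = -54 ≠ 0, so that unfolding has rank ≥ 2 and hence rank(T) ≥ 2 (CP rank is at least every unfolding rank, though it can be larger).
Upper bound: with S_k = T[:,:,k], the two rank-1 terms a₁b₁ᵀ, a₂b₂ᵀ are the rank-1 members of the pencil x·S₀ + y·S₁.
The 2×2 minor of x·S₀ + y·S₁ on rows {0,1}, columns {0,1} is −135·x² + 45·xy = (-45)·(3·x − y)(x), vanishing at (x:y) = (1:3) and (0:1).
M₁ = S₀ + 3·S₁ = [[-27, 18, 9], [-27, 18, 9], [9, -6, -3]] = (-3)·[3, 3, -1][3, -2, -1]ᵀ and M₂ = S₁ = [[0, 0, 0], [2, -3, 2], [4, -6, 4]] = [0, 1, 2][2, -3, 2]ᵀ, so take a₁ = [3, 3, -1], b₁ = [3, -2, -1], a₂ = [0, 1, 2], b₂ = [2, -3, 2].
Each slice is an integer combination of E₁ = a₁b₁ᵀ and E₂ = a₂b₂ᵀ: S₀ = −3·E₁ − 3·E₂, S₁ = E₂, S₂ = 3·E₂; reading off coefficients, c₁ = [-3, 0, 0] and c₂ = [-3, 1, 3].
Hence T = [3, 3, -1] ⊗ [3, -2, -1] ⊗ [-3, 0, 0] + [0, 1, 2] ⊗ [2, -3, 2] ⊗ [-3, 1, 3], so rank(T) ≤ 2.
These bounds meet, so rank(T) = 2.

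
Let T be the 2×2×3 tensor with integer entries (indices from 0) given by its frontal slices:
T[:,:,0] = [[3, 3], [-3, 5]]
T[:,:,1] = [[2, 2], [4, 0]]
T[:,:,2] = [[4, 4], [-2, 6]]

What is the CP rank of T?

Lower bound: the mode-3 unfolding of T (rows indexed by k, columns by (i,j) = (0,0), (0,1), (1,0), (1,1)) is [[3, 3, -3, 5], [2, 2, 4, 0], [4, 4, -2, 6]].
There the 3×3 minor on rows k ∈ {0, 1, 2}, columns (i,j) ∈ {(0,0), (1,0), (1,1)} is det [[3, -3, 5], [2, 4, 0], [4, -2, 6]] = 8 ≠ 0, so this unfolding has rank ≥ 3; CP rank is at least every unfolding rank, so rank(T) ≥ 3. (Flattening ranks never certify an upper bound on CP rank; for that we must actually write T with 3 rank-1 terms.)
Upper bound: T is a sum of 3 rank-1 terms, T = [0, 1] ⊗ [1, -1] ⊗ [-4, 2, -4] + [1, 1] ⊗ [1, 1] ⊗ [-1, 2, 0] + [2, 1] ⊗ [1, 1] ⊗ [2, 0, 2] (written with every a and b primitive with positive leading entry and the scale carried by c; CP decompositions are not unique, and this one is verified by expanding entrywise), so rank(T) ≤ 3.
These bounds meet, so rank(T) = 3.
Check entry T[0,1,0] = 3: (0)·(-1)·(-4) + (1)·(1)·(-1) + (2)·(1)·(2) = 3.

3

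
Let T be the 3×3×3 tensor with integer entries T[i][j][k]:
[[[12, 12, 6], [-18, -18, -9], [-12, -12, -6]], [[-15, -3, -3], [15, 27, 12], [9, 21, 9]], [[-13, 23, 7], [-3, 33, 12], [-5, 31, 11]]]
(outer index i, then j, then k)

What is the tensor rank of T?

Lower bound: the mode-2 unfolding of T (rows indexed by j, columns by (i,k) = (0,0), (0,1), (0,2), (1,0), (1,1), (1,2), (2,0), (2,1), (2,2)) is [[12, 12, 6, -15, -3, -3, -13, 23, 7], [-18, -18, -9, 15, 27, 12, -3, 33, 12], [-12, -12, -6, 9, 21, 9, -5, 31, 11]].
There the 2×2 minor on rows j ∈ {0, 1}, columns (i,k) ∈ {(0,0), (1,0)} is det [[12, -15], [-18, 15]] = -90 ≠ 0, so this unfolding has rank ≥ 2; CP rank is at least every unfolding rank, so rank(T) ≥ 2. (Flattening ranks never certify an upper bound on CP rank; for that we must actually write T with 2 rank-1 terms.)
Upper bound — finding two terms. Write S_k = T[:,:,k] for the frontal slices: S₀ = [[12, -18, -12], [-15, 15, 9], [-13, -3, -5]], S₁ = [[12, -18, -12], [-3, 27, 21], [23, 33, 31]], S₂ = [[6, -9, -6], [-3, 12, 9], [7, 12, 11]].
If T = a₁ ∘ b₁ ∘ c₁ + a₂ ∘ b₂ ∘ c₂ then each S_k = c₁[k]·a₁b₁ᵀ + c₂[k]·a₂b₂ᵀ. S₀ and S₁ are linearly independent, so a₁b₁ᵀ and a₂b₂ᵀ must span the same plane of matrices: they are the rank-1 matrices of the form x·S₀ + y·S₁.
The 2×2 minor of x·S₀ + y·S₁ on rows {0,1}, columns {0,1} is −90·x² + 180·xy + 270·y² = (-90)·(x − 3·y)(x + y), vanishing at (x:y) = (3:1) and (1:-1).
M₁ = 3·S₀ + S₁ = [[48, -72, -48], [-48, 72, 48], [-16, 24, 16]] = 8·(3, -3, -1)(2, -3, -2)ᵀ and M₂ = S₀ − S₁ = [[0, 0, 0], [-12, -12, -12], [-36, -36, -36]] = (-12)·(0, 1, 3)(1, 1, 1)ᵀ, so take a₁ = (3, -3, -1), b₁ = (2, -3, -2), a₂ = (0, 1, 3), b₂ = (1, 1, 1).
Each slice is an integer combination of E₁ = a₁b₁ᵀ and E₂ = a₂b₂ᵀ: S₀ = 2·E₁ − 3·E₂, S₁ = 2·E₁ + 9·E₂, S₂ = E₁ + 3·E₂; reading off coefficients, c₁ = (2, 2, 1) and c₂ = (-3, 9, 3).
Hence T = (3, -3, -1) ∘ (2, -3, -2) ∘ (2, 2, 1) + (0, 1, 3) ∘ (1, 1, 1) ∘ (-3, 9, 3), so rank(T) ≤ 2.
These bounds meet, so rank(T) = 2.

2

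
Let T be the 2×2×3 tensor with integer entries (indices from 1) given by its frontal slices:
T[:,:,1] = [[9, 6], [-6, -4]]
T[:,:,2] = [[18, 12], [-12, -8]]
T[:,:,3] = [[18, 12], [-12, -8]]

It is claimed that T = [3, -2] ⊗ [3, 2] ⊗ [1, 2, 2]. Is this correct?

Yes

Reconstruct entrywise from the claimed factors. For example, T[2,1,3] = -12 and Σₗ aₗ[2]bₗ[1]cₗ[3] = (-2)·(3)·(2) = -12; checking all 12 entries, every one matches. The claim holds.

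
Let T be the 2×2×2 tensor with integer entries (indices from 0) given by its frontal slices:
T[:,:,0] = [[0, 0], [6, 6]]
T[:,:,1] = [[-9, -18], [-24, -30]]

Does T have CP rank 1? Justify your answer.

The mode-1 unfolding of T (rows indexed by i, columns by (j,k) = (0,0), (0,1), (1,0), (1,1)) is [[0, -9, 0, -18], [6, -24, 6, -30]].
There the 2×2 minor on rows i ∈ {0, 1}, columns (j,k) ∈ {(0,0), (0,1)} is det [[0, -9], [6, -24]] = 54 ≠ 0, so this unfolding has rank ≥ 2; CP rank is at least every unfolding rank, so rank(T) ≥ 2.
In particular rank(T) ≥ 2 > 1, so T is not rank-1.

No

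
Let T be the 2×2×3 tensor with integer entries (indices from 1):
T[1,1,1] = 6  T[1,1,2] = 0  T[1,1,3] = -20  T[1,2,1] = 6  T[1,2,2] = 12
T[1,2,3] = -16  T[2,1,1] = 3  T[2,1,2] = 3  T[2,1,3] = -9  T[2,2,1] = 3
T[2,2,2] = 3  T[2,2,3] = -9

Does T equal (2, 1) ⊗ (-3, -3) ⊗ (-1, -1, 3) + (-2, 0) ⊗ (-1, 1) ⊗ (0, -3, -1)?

Yes

Reconstruct entrywise from the claimed factors. For example, T[2,2,1] = 3 and Σₗ aₗ[2]bₗ[2]cₗ[1] = (1)·(-3)·(-1) + (0)·(1)·(0) = 3; checking all 12 entries, every one matches. The claim holds.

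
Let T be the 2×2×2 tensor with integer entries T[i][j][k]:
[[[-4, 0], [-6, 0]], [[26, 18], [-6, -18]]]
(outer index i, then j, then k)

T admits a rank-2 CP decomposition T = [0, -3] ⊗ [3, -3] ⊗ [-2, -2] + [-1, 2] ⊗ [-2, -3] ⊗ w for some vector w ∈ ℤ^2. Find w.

Subtract the known terms from T to get the rank-1 residual R = [-1, 2] ⊗ [-2, -3] ⊗ w, so R[i,j,k] = a[i]·b[j]·w[k]. Pick indices with nonzero a[0]·b[0] = (-1)·(-2) = 2. Only the fibre through (0,0,·) is needed: R[0,0,:] = T[0,0,:] − Σₗ aₗ[0]bₗ[0]cₗ = [-4, 0] − (0)·(3)·[-2, -2] = [-4, 0]. Then w[k] = R[0,0,k] / 2 for each k, giving w = [-4, 0] / 2 = [-2, 0].

w = [-2, 0]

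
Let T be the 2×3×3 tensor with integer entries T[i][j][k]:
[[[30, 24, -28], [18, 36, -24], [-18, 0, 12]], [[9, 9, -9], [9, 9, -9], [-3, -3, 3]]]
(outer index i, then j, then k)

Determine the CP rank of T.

Lower bound: the mode-3 unfolding of T (rows indexed by k, columns by (i,j) = (0,0), (0,1), (0,2), (1,0), (1,1), (1,2)) is [[30, 18, -18, 9, 9, -3], [24, 36, 0, 9, 9, -3], [-28, -24, 12, -9, -9, 3]].
There the 2×2 minor on rows k ∈ {0, 1}, columns (i,j) ∈ {(0,0), (0,1)} is det [[30, 18], [24, 36]] = 648 ≠ 0, so this unfolding has rank ≥ 2; CP rank is at least every unfolding rank, so rank(T) ≥ 2. (Unfolding ranks only ever bound the CP rank from below — rank(T) can be strictly larger than all of them — so the matching upper bound has to come from an explicit 2-term decomposition.)
Upper bound — finding two terms. Write S_k = T[:,:,k] for the frontal slices: S₀ = [[30, 18, -18], [9, 9, -3]], S₁ = [[24, 36, 0], [9, 9, -3]], S₂ = [[-28, -24, 12], [-9, -9, 3]].
If T = a₁ ⊗ b₁ ⊗ c₁ + a₂ ⊗ b₂ ⊗ c₂ then each S_k = c₁[k]·a₁b₁ᵀ + c₂[k]·a₂b₂ᵀ. S₀ and S₁ are linearly independent, so a₁b₁ᵀ and a₂b₂ᵀ must span the same plane of matrices: they are the rank-1 matrices of the form x·S₀ + y·S₁.
The 2×2 minor of x·S₀ + y·S₁ on rows {0,1}, columns {0,1} is 108·x² − 108·y² = 108·(x − y)(x + y), vanishing at (x:y) = (1:1) and (1:-1).
M₁ = S₀ + S₁ = [[54, 54, -18], [18, 18, -6]] = 6·[3, 1][3, 3, -1]ᵀ and M₂ = S₀ − S₁ = [[6, -18, -18], [0, 0, 0]] = 6·[1, 0][1, -3, -3]ᵀ, so take a₁ = [3, 1], b₁ = [3, 3, -1], a₂ = [1, 0], b₂ = [1, -3, -3].
Each slice is an integer combination of E₁ = a₁b₁ᵀ and E₂ = a₂b₂ᵀ: S₀ = 3·E₁ + 3·E₂, S₁ = 3·E₁ − 3·E₂, S₂ = −3·E₁ − E₂; reading off coefficients, c₁ = [3, 3, -3] and c₂ = [3, -3, -1].
Hence T = [3, 1] ⊗ [3, 3, -1] ⊗ [3, 3, -3] + [1, 0] ⊗ [1, -3, -3] ⊗ [3, -3, -1], so rank(T) ≤ 2.
These bounds meet, so rank(T) = 2.

2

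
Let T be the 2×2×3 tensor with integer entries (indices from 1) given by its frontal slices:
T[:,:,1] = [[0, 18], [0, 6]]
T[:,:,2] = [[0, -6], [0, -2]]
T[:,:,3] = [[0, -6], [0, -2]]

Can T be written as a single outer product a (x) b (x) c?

Yes

The mode-1 fibre T[:,2,1] = [18, 6] gives a = [3, 1] (primitive direction); the mode-2 fibre T[1,:,1] = [0, 18] gives b = [0, 1]; then c[k] = T[1,2,k] / (a[1]·b[2]) = [18, -6, -6] / 3 = [6, -2, -2].
Expanding [3, 1] (x) [0, 1] (x) [6, -2, -2] reproduces all 12 entries of T, so T = [3, 1] (x) [0, 1] (x) [6, -2, -2] and rank(T) ≤ 1.
Equivalently every frontal slice T[:,:,k] is c[k] times the rank-1 matrix [3, 1] (x) [0, 1]. So T has rank 1 (it is nonzero).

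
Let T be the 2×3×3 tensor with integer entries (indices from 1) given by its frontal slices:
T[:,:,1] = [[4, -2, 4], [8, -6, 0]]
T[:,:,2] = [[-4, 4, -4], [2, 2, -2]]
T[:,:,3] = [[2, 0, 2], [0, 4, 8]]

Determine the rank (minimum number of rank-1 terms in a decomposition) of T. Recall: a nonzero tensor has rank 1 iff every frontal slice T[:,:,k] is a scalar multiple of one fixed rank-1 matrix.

3

Lower bound: the mode-2 unfolding of T (rows indexed by j, columns by (i,k) = (1,1), (1,2), (1,3), (2,1), (2,2), (2,3)) is [[4, -4, 2, 8, 2, 0], [-2, 4, 0, -6, 2, 4], [4, -4, 2, 0, -2, 8]].
There the 3×3 minor on rows j ∈ {1, 2, 3}, columns (i,k) ∈ {(1,1), (1,2), (2,1)} is det [[4, -4, 8], [-2, 4, -6], [4, -4, 0]] = -64 ≠ 0, so this unfolding has rank ≥ 3; CP rank is at least every unfolding rank, so rank(T) ≥ 3. (Flattening ranks never certify an upper bound on CP rank; for that we must actually write T with 3 rank-1 terms.)
Upper bound: T is a sum of 3 rank-1 terms, T = [0, 1] ⊗ [1, -1, -1] ⊗ [4, 2, -4] + [1, 1] ⊗ [2, -1, 2] ⊗ [2, -4, 0] + [1, 2] ⊗ [1, 0, 1] ⊗ [0, 4, 2] (one valid choice — decompositions are not unique — normalised so each a, b is primitive with positive first nonzero entry; check it by expanding all entries), so rank(T) ≤ 3.
These bounds meet, so rank(T) = 3.
Check entry T[1,3,3] = 2: (0)·(-1)·(-4) + (1)·(2)·(0) + (1)·(1)·(2) = 2.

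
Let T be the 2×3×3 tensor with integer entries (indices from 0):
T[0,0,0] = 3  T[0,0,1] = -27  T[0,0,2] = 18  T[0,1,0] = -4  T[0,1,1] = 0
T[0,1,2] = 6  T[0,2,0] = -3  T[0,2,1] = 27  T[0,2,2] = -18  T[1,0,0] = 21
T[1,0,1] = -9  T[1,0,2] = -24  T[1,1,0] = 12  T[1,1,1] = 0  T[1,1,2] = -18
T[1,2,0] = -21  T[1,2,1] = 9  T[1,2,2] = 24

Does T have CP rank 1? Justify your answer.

No

The mode-2 unfolding of T (rows indexed by j, columns by (i,k) = (0,0), (0,1), (0,2), (1,0), (1,1), (1,2)) is [[3, -27, 18, 21, -9, -24], [-4, 0, 6, 12, 0, -18], [-3, 27, -18, -21, 9, 24]].
There the 2×2 minor on rows j ∈ {0, 1}, columns (i,k) ∈ {(0,0), (0,1)} is det [[3, -27], [-4, 0]] = -108 ≠ 0, so this unfolding has rank ≥ 2; CP rank is at least every unfolding rank, so rank(T) ≥ 2.
In particular rank(T) ≥ 2 > 1, so T is not rank-1.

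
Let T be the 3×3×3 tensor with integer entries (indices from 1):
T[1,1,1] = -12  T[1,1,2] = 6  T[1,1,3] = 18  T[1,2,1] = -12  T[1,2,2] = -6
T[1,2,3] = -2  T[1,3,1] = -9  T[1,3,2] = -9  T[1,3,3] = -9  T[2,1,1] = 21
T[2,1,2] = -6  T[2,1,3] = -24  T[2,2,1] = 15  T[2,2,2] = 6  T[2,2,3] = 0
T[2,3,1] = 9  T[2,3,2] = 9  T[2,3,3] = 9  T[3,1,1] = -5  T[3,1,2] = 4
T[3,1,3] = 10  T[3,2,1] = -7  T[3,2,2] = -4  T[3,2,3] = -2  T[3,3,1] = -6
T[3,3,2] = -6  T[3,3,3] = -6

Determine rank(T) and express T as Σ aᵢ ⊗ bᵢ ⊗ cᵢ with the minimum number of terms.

Lower bound: the mode-1 unfolding of T (rows indexed by i, columns by (j,k) = (1,1), (1,2), (1,3), (2,1), (2,2), (2,3), (3,1), (3,2), (3,3)) is [[-12, 6, 18, -12, -6, -2, -9, -9, -9], [21, -6, -24, 15, 6, 0, 9, 9, 9], [-5, 4, 10, -7, -4, -2, -6, -6, -6]].
There the 2×2 minor on rows i ∈ {1, 2}, columns (j,k) ∈ {(1,1), (1,2)} is det [[-12, 6], [21, -6]] = -54 ≠ 0, so this unfolding has rank ≥ 2; CP rank is at least every unfolding rank, so rank(T) ≥ 2. (Unfolding ranks only ever bound the CP rank from below — rank(T) can be strictly larger than all of them — so the matching upper bound has to come from an explicit 2-term decomposition.)
Upper bound — finding two terms. Write S_k = T[:,:,k] for the frontal slices: S₁ = [[-12, -12, -9], [21, 15, 9], [-5, -7, -6]], S₂ = [[6, -6, -9], [-6, 6, 9], [4, -4, -6]], S₃ = [[18, -2, -9], [-24, 0, 9], [10, -2, -6]].
If T = a₁ ⊗ b₁ ⊗ c₁ + a₂ ⊗ b₂ ⊗ c₂ then each S_k = c₁[k]·a₁b₁ᵀ + c₂[k]·a₂b₂ᵀ. S₁ and S₂ are linearly independent, so a₁b₁ᵀ and a₂b₂ᵀ must span the same plane of matrices: they are the rank-1 matrices of the form x·S₁ + y·S₂.
The 2×2 minor of x·S₁ + y·S₂ on rows {1,2}, columns {1,2} is 72·x² + 72·xy = 72·(x + y)(x), vanishing at (x:y) = (1:-1) and (0:1).
M₁ = S₁ − S₂ = [[-18, -6, 0], [27, 9, 0], [-9, -3, 0]] = (-3)·(2, -3, 1)(3, 1, 0)ᵀ and M₂ = S₂ = [[6, -6, -9], [-6, 6, 9], [4, -4, -6]] = (3, -3, 2)(2, -2, -3)ᵀ, so take a₁ = (2, -3, 1), b₁ = (3, 1, 0), a₂ = (3, -3, 2), b₂ = (2, -2, -3).
Each slice is an integer combination of E₁ = a₁b₁ᵀ and E₂ = a₂b₂ᵀ: S₁ = −3·E₁ + E₂, S₂ = E₂, S₃ = 2·E₁ + E₂; reading off coefficients, c₁ = (-3, 0, 2) and c₂ = (1, 1, 1).
Hence T = (2, -3, 1) ⊗ (3, 1, 0) ⊗ (-3, 0, 2) + (3, -3, 2) ⊗ (2, -2, -3) ⊗ (1, 1, 1), so rank(T) ≤ 2.
These bounds meet, so rank(T) = 2.

rank(T) = 2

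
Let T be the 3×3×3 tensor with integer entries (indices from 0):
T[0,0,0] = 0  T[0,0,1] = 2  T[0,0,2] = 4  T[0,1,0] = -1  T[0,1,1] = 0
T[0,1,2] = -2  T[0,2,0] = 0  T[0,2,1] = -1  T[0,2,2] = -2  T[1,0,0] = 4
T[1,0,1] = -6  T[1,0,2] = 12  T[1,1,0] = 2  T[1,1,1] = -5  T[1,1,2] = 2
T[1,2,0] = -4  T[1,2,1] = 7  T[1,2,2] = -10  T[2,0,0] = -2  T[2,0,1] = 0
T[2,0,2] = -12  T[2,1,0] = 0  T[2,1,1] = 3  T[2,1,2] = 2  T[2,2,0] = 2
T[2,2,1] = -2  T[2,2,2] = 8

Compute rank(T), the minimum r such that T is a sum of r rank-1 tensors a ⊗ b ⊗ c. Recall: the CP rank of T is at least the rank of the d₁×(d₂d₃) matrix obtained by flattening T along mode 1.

Lower bound: the mode-1 unfolding of T (rows indexed by i, columns by (j,k) = (0,0), (0,1), (0,2), (1,0), (1,1), (1,2), (2,0), (2,1), (2,2)) is [[0, 2, 4, -1, 0, -2, 0, -1, -2], [4, -6, 12, 2, -5, 2, -4, 7, -10], [-2, 0, -12, 0, 3, 2, 2, -2, 8]].
There the 3×3 minor on rows i ∈ {0, 1, 2}, columns (j,k) ∈ {(0,0), (0,1), (1,0)} is det [[0, 2, -1], [4, -6, 2], [-2, 0, 0]] = 4 ≠ 0, so this unfolding has rank ≥ 3; CP rank is at least every unfolding rank, so rank(T) ≥ 3. (Flattening ranks never certify an upper bound on CP rank; for that we must actually write T with 3 rank-1 terms.)
Upper bound: T is a sum of 3 rank-1 terms, T = (0, 2, -1) ⊗ (2, 1, -2) ⊗ (1, -2, 2) + (1, 0, -1) ⊗ (0, 1, 0) ⊗ (-1, 1, 0) + (1, 1, -2) ⊗ (2, -1, -1) ⊗ (0, 1, 2) (written with every a and b primitive with positive leading entry and the scale carried by c; CP decompositions are not unique, and this one is verified by expanding entrywise), so rank(T) ≤ 3.
These bounds meet, so rank(T) = 3.

3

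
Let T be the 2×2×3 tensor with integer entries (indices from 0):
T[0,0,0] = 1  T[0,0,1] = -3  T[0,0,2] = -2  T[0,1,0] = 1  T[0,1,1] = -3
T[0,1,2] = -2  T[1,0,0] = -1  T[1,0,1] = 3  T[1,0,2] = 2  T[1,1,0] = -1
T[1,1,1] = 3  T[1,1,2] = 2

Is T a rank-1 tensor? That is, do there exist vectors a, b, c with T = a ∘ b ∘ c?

Yes

If T = a ∘ b ∘ c then every fibre of T is a multiple of the corresponding factor, so read the factors off the fibres through the nonzero entry T[0,0,0] = 1.
The mode-1 fibre T[:,0,0] = [1, -1] gives a = [1, -1] (primitive direction); the mode-2 fibre T[0,:,0] = [1, 1] gives b = [1, 1]; then c[k] = T[0,0,k] / (a[0]·b[0]) = [1, -3, -2] / 1 = [1, -3, -2].
Expanding [1, -1] ∘ [1, 1] ∘ [1, -3, -2] reproduces all 12 entries of T, so T = [1, -1] ∘ [1, 1] ∘ [1, -3, -2] and rank(T) ≤ 1.
Equivalently every frontal slice T[:,:,k] is c[k] times the rank-1 matrix [1, -1] ∘ [1, 1]. So T has rank 1 (it is nonzero).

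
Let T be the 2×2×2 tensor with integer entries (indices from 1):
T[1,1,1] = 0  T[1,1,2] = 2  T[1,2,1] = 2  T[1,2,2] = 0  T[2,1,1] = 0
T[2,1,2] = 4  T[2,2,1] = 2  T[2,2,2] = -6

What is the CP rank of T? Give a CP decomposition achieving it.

Lower bound: the mode-3 unfolding of T (rows indexed by k, columns by (i,j) = (1,1), (1,2), (2,1), (2,2)) is [[0, 2, 0, 2], [2, 0, 4, -6]].
There the 2×2 minor on rows k ∈ {1, 2}, columns (i,j) ∈ {(1,1), (1,2)} is det [[0, 2], [2, 0]] = -4 ≠ 0, so this unfolding has rank ≥ 2; CP rank is at least every unfolding rank, so rank(T) ≥ 2. (Flattening ranks never certify an upper bound on CP rank; for that we must actually write T with 2 rank-1 terms.)
Upper bound — finding two terms. Write S_k = T[:,:,k] for the frontal slices: S₁ = [[0, 2], [0, 2]], S₂ = [[2, 0], [4, -6]].
If T = a₁ ⊗ b₁ ⊗ c₁ + a₂ ⊗ b₂ ⊗ c₂ then each S_k = c₁[k]·a₁b₁ᵀ + c₂[k]·a₂b₂ᵀ. S₁ and S₂ are linearly independent, so a₁b₁ᵀ and a₂b₂ᵀ must span the same plane of matrices: they are the rank-1 matrices of the form x·S₁ + y·S₂.
det(x·S₁ + y·S₂) is −4·xy − 12·y² = (-4)·(x + 3·y)(y), vanishing at (x:y) = (3:-1) and (1:0).
M₁ = 3·S₁ − S₂ = [[-2, 6], [-4, 12]] = (-2)·[1, 2][1, -3]ᵀ and M₂ = S₁ = [[0, 2], [0, 2]] = 2·[1, 1][0, 1]ᵀ, so take a₁ = [1, 2], b₁ = [1, -3], a₂ = [1, 1], b₂ = [0, 1].
Each slice is an integer combination of E₁ = a₁b₁ᵀ and E₂ = a₂b₂ᵀ: S₁ = 2·E₂, S₂ = 2·E₁ + 6·E₂; reading off coefficients, c₁ = [0, 2] and c₂ = [2, 6].
Hence T = [1, 2] ⊗ [1, -3] ⊗ [0, 2] + [1, 1] ⊗ [0, 1] ⊗ [2, 6], so rank(T) ≤ 2.
These bounds meet, so rank(T) = 2.

rank(T) = 2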